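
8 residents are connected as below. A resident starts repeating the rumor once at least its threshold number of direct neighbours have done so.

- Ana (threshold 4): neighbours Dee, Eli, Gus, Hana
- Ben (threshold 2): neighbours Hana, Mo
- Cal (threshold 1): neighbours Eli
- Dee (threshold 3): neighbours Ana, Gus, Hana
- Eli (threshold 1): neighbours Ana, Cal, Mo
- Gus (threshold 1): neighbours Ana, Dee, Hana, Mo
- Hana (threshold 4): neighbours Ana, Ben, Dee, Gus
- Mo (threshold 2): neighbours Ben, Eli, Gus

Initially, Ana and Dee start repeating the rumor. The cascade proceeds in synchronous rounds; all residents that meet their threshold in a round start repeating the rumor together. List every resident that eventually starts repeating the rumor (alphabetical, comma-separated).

Ana, Cal, Dee, Eli, Gus, Mo

Round 1 — Ana, Dee start repeating the rumor (initial).
Round 2 — checking thresholds:
  Eli: 1 of 3 neighbours ≥ 1, starts repeating the rumor.
  Gus: 2 of 4 neighbours ≥ 1, starts repeating the rumor.
  Hana: 2 of 4 neighbours < 4, below threshold.
Round 3 — checking thresholds:
  Cal: 1 of 1 neighbours ≥ 1, starts repeating the rumor.
  Hana: 3 of 4 neighbours < 4, below threshold.
  Mo: 2 of 3 neighbours ≥ 2, starts repeating the rumor.
Round 4 — no new spreads; cascade stops.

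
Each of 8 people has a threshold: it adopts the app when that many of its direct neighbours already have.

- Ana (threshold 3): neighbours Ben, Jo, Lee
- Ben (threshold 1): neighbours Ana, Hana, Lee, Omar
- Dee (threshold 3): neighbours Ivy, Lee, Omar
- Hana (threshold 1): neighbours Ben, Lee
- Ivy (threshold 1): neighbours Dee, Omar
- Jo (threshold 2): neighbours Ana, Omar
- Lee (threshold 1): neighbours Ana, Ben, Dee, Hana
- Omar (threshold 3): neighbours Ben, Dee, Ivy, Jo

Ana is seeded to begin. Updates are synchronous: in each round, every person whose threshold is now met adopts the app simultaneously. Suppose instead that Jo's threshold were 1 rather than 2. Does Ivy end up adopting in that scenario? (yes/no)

no

With Jo's threshold at 1:
Round 1 — Ana adopts the app (initial).
Round 2 — checking thresholds:
  Ben: 1 of 4 neighbours ≥ 1, adopts the app.
  Jo: 1 of 2 neighbours ≥ 1, adopts the app.
  Lee: 1 of 4 neighbours ≥ 1, adopts the app.
Round 3 — checking thresholds:
  Dee: 1 of 3 neighbours < 3, below threshold.
  Hana: 2 of 2 neighbours ≥ 1, adopts the app.
  Omar: 2 of 4 neighbours < 3, below threshold.
Round 4 — no new adoptions; cascade stops.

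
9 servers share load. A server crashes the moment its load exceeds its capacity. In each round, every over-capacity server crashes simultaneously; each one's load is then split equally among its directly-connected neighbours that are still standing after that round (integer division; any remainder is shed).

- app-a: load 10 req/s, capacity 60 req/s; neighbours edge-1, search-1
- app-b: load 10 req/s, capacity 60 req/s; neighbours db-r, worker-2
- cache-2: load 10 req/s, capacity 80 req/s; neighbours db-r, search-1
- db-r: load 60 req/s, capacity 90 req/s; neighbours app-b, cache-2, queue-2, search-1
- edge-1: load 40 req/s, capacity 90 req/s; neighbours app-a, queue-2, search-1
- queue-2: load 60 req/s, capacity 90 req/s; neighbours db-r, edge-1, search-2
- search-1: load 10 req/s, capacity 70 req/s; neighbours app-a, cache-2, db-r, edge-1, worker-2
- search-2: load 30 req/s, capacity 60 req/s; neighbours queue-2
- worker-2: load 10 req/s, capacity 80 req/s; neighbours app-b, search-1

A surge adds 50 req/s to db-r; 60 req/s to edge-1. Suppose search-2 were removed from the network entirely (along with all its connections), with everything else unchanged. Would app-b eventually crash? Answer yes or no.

no

With search-2 removed:
Round 1 — db-r at 110 > 90; edge-1 at 100 > 90. db-r, edge-1 crash.
  db-r sheds 110 req/s to app-b, cache-2, queue-2, search-1: 27 each (2 lost).
    app-b: 10+27 = 37 ≤ 60
    cache-2: 10+27 = 37 ≤ 80
    queue-2: 60+27 = 87 ≤ 90
    search-1: 10+27 = 37 ≤ 70
  edge-1 sheds 100 req/s to app-a, queue-2, search-1: 33 each (1 lost).
    app-a: 10+33 = 43 ≤ 60
    queue-2: 87+33 = 120 > 90
    search-1: 37+33 = 70 ≤ 70
Round 2 — queue-2 crashes.
  queue-2 sheds 120 req/s: no online neighbours, lost.
No further crashes.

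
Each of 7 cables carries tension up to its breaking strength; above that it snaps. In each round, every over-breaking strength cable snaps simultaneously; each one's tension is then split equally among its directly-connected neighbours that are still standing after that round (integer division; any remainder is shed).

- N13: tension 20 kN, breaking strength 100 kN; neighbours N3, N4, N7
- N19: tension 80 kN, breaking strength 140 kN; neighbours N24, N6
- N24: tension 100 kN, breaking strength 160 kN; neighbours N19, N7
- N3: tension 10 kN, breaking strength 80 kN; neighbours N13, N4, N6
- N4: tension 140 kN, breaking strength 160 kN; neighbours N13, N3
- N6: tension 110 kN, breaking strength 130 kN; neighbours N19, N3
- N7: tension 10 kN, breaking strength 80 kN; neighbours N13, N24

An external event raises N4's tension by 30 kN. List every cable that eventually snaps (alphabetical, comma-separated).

N13, N19, N24, N3, N4, N6, N7

Round 1 — N4 at 170 > 160. N4 snaps.
  N4 sheds 170 kN to N13, N3: 85 each.
    N13: 20+85 = 105 > 100
    N3: 10+85 = 95 > 80
Round 2 — N13, N3 snap.
  N13 sheds 105 kN to N7: 105 each.
    N7: 10+105 = 115 > 80
  N3 sheds 95 kN to N6: 95 each.
    N6: 110+95 = 205 > 130
Round 3 — N6, N7 snap.
  N6 sheds 205 kN to N19: 205 each.
    N19: 80+205 = 285 > 140
  N7 sheds 115 kN to N24: 115 each.
    N24: 100+115 = 215 > 160
Round 4 — N19, N24 snap.
  N19 sheds 285 kN: no online neighbours, lost.
  N24 sheds 215 kN: no online neighbours, lost.
No further breaks.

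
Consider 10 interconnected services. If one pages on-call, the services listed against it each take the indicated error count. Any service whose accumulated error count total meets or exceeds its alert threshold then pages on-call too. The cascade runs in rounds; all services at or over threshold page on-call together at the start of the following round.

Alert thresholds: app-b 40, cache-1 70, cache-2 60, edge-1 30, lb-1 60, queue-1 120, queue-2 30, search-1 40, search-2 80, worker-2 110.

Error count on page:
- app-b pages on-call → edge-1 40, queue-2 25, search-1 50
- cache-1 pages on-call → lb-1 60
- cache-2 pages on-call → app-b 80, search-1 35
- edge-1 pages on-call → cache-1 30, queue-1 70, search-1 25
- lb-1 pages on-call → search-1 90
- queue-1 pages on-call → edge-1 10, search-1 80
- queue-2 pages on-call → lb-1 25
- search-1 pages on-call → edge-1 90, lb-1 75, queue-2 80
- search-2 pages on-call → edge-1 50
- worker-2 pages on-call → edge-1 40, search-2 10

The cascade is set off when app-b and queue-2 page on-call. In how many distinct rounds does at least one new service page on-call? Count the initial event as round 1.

Round 1 — app-b, queue-2 page on-call (initial).
  edge-1: +40 → 40 ≥ 30
  lb-1: +25 → 25 < 60
  search-1: +50 → 50 ≥ 40
Round 2 — edge-1, search-1 page on-call.
  cache-1: +30 → 30 < 70
  lb-1: +75 → 100 ≥ 60
  queue-1: +70 → 70 < 120
Round 3 — lb-1 pages on-call.
No further pages.

3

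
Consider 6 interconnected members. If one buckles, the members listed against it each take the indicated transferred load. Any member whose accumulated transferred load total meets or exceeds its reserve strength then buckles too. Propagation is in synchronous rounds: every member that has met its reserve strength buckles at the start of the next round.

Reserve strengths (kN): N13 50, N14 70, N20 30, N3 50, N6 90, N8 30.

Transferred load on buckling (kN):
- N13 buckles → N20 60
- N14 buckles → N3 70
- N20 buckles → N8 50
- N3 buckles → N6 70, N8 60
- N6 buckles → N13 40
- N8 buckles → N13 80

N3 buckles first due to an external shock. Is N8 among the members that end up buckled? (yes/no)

yes

Round 1 — N3 buckles (initial).
  N6: +70 → 70 < 90
  N8: +60 → 60 ≥ 30
Round 2 — N8 buckles.
  N13: +80 → 80 ≥ 50
Round 3 — N13 buckles.
  N20: +60 → 60 ≥ 30
Round 4 — N20 buckles.
No further bucklings.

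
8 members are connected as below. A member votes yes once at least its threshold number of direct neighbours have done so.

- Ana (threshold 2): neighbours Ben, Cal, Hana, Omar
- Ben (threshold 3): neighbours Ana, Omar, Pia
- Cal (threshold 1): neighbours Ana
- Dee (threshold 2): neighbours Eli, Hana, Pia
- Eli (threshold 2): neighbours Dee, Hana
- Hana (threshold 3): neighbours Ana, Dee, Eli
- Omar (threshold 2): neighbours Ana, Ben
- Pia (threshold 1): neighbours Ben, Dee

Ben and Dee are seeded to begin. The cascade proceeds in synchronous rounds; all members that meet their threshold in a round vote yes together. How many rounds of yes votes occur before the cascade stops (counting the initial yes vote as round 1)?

Round 1 — Ben, Dee vote yes (initial).
Round 2 — checking thresholds:
  Ana: 1 of 4 neighbours < 2, not yet.
  Eli: 1 of 2 neighbours < 2, not yet.
  Hana: 1 of 3 neighbours < 3, not yet.
  Omar: 1 of 2 neighbours < 2, not yet.
  Pia: 2 of 2 neighbours ≥ 1, votes yes.
Round 3 — no new yes votes; cascade stops.

2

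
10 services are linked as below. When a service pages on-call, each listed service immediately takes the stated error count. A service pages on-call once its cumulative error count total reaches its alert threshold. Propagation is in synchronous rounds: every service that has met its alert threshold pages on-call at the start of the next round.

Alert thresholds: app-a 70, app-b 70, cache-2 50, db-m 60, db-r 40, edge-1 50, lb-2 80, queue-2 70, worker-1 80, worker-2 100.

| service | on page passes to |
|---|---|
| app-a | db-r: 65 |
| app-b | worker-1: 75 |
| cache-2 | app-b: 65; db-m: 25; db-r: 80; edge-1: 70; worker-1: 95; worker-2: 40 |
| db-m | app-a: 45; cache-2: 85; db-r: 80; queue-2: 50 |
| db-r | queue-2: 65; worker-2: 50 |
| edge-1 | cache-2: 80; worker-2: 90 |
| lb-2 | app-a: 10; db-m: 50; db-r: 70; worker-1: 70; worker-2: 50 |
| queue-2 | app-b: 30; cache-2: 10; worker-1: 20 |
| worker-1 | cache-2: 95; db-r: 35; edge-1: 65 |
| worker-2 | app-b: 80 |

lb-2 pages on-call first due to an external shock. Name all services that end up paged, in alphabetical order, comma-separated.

app-b, cache-2, db-m, db-r, edge-1, lb-2, queue-2, worker-1, worker-2

Round 1 — lb-2 pages on-call (initial).
  app-a: +10 → 10 < 70
  db-m: +50 → 50 < 60
  db-r: +70 → 70 ≥ 40
  worker-1: +70 → 70 < 80
  worker-2: +50 → 50 < 100
Round 2 — db-r pages on-call.
  queue-2: +65 → 65 < 70
  worker-2: +50 → 100 ≥ 100
Round 3 — worker-2 pages on-call.
  app-b: +80 → 80 ≥ 70
Round 4 — app-b pages on-call.
  worker-1: +75 → 145 ≥ 80
Round 5 — worker-1 pages on-call.
  cache-2: +95 → 95 ≥ 50
  edge-1: +65 → 65 ≥ 50
Round 6 — cache-2, edge-1 page on-call.
  db-m: +25 → 75 ≥ 60
Round 7 — db-m pages on-call.
  app-a: +45 → 55 < 70
  queue-2: +50 → 115 ≥ 70
Round 8 — queue-2 pages on-call.
No further pages.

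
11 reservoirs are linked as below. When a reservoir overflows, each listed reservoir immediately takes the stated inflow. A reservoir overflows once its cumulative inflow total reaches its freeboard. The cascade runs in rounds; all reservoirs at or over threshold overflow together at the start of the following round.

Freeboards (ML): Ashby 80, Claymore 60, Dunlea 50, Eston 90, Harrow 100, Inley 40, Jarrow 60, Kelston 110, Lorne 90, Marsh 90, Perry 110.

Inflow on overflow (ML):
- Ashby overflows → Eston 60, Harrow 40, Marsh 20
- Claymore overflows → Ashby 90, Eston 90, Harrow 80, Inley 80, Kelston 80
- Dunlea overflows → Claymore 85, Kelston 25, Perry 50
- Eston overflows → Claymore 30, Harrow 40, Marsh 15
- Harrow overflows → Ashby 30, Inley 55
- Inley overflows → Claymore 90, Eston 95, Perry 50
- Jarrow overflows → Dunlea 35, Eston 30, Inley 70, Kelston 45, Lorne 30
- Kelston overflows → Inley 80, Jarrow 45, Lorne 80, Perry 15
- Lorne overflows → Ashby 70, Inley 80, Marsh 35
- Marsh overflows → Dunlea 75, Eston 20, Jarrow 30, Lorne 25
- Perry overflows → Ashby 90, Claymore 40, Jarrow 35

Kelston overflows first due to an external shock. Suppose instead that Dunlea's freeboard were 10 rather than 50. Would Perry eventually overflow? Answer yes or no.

With Dunlea's freeboard at 10:
Round 1 — Kelston overflows (initial).
  Inley: +80 → 80 ≥ 40
  Jarrow: +45 → 45 < 60
  Lorne: +80 → 80 < 90
  Perry: +15 → 15 < 110
Round 2 — Inley overflows.
  Claymore: +90 → 90 ≥ 60
  Eston: +95 → 95 ≥ 90
  Perry: +50 → 65 < 110
Round 3 — Claymore, Eston overflow.
  Ashby: +90 → 90 ≥ 80
  Harrow: +80+40 → 120 ≥ 100
  Marsh: +15 → 15 < 90
Round 4 — Ashby, Harrow overflow.
  Marsh: +20 → 35 < 90
No further overflows.

no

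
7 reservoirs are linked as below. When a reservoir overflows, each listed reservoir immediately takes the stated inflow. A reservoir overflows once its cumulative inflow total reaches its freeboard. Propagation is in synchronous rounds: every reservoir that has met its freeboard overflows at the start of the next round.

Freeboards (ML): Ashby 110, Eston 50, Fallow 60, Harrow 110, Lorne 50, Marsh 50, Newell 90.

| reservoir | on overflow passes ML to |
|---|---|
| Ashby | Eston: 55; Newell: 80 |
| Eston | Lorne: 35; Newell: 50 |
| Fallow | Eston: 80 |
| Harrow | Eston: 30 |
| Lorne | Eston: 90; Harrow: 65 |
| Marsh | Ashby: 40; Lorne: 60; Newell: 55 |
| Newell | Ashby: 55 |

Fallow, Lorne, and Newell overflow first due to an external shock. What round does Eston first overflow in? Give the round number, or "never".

2

Round 1 — Fallow, Lorne, Newell overflow (initial).
  Ashby: +55 → 55 < 110
  Eston: +80+90 → 170 ≥ 50
  Harrow: +65 → 65 < 110
Round 2 — Eston overflows.
No further overflows.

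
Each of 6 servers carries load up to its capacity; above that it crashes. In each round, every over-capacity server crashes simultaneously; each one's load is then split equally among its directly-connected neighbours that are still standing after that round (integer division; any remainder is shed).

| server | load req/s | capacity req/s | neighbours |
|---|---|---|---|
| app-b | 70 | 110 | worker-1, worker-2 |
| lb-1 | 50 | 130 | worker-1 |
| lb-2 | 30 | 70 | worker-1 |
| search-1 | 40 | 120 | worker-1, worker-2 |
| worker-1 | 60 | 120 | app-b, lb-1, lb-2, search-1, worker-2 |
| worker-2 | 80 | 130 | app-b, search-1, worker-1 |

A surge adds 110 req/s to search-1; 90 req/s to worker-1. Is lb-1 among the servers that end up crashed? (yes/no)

no

Round 1 — search-1 at 150 > 120; worker-1 at 150 > 120. search-1, worker-1 crash.
  search-1 sheds 150 req/s to worker-2: 150 each.
    worker-2: 80+150 = 230 > 130
  worker-1 sheds 150 req/s to app-b, lb-1, lb-2, worker-2: 37 each (2 lost).
    app-b: 70+37 = 107 ≤ 110
    lb-1: 50+37 = 87 ≤ 130
    lb-2: 30+37 = 67 ≤ 70
    worker-2: 230+37 = 267 > 130
Round 2 — worker-2 crashes.
  worker-2 sheds 267 req/s to app-b: 267 each.
    app-b: 107+267 = 374 > 110
Round 3 — app-b crashes.
  app-b sheds 374 req/s: no online neighbours, lost.
No further crashes.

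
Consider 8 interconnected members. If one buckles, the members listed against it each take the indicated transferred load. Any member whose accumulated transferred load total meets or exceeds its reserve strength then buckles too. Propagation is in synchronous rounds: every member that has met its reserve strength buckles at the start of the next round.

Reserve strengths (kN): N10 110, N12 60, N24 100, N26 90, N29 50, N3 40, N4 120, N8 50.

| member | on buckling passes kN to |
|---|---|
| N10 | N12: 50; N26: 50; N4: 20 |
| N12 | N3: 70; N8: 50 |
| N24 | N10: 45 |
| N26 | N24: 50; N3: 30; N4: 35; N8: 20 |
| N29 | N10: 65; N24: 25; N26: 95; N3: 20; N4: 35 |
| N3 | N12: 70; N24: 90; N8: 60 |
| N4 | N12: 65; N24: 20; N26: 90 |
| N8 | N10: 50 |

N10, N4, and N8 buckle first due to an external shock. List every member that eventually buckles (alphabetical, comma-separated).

N10, N12, N24, N26, N3, N4, N8

Round 1 — N10, N4, N8 buckle (initial).
  N12: +50+65 → 115 ≥ 60
  N24: +20 → 20 < 100
  N26: +50+90 → 140 ≥ 90
Round 2 — N12, N26 buckle.
  N24: +50 → 70 < 100
  N3: +70+30 → 100 ≥ 40
Round 3 — N3 buckles.
  N24: +90 → 160 ≥ 100
Round 4 — N24 buckles.
No further bucklings.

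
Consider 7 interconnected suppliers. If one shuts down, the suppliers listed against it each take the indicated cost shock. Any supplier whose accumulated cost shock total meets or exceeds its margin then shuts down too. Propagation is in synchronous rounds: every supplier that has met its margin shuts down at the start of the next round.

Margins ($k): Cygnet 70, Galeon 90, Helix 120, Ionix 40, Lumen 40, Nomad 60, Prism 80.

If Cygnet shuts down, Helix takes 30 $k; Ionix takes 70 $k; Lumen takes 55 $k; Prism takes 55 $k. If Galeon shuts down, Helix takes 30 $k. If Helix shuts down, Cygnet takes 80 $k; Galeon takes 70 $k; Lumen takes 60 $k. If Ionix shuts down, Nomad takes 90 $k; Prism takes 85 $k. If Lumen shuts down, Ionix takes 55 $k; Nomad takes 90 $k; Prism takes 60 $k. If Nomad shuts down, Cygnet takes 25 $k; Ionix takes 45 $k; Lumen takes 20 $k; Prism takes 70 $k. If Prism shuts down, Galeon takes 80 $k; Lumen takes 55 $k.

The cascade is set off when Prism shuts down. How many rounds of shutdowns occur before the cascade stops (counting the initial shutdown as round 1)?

Round 1 — Prism shuts down (initial).
  Galeon: +80 → 80 < 90
  Lumen: +55 → 55 ≥ 40
Round 2 — Lumen shuts down.
  Ionix: +55 → 55 ≥ 40
  Nomad: +90 → 90 ≥ 60
Round 3 — Ionix, Nomad shut down.
  Cygnet: +25 → 25 < 70
No further shutdowns.

3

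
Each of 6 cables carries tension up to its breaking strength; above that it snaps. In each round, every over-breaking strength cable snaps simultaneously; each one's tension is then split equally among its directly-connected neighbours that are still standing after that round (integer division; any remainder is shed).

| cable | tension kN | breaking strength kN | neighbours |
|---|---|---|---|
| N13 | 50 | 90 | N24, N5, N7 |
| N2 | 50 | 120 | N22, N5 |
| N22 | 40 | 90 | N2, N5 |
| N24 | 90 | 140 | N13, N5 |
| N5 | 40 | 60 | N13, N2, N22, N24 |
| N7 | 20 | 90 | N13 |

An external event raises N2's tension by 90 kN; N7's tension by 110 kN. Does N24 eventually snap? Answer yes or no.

yes

Round 1 — N2 at 140 > 120; N7 at 130 > 90. N2, N7 snap.
  N2 sheds 140 kN to N22, N5: 70 each.
    N22: 40+70 = 110 > 90
    N5: 40+70 = 110 > 60
  N7 sheds 130 kN to N13: 130 each.
    N13: 50+130 = 180 > 90
Round 2 — N13, N22, N5 snap.
  N13 sheds 180 kN to N24: 180 each.
    N24: 90+180 = 270 > 140
  N22 sheds 110 kN: no online neighbours, lost.
  N5 sheds 110 kN to N24: 110 each.
    N24: 270+110 = 380 > 140
Round 3 — N24 snaps.
  N24 sheds 380 kN: no online neighbours, lost.
No further breaks.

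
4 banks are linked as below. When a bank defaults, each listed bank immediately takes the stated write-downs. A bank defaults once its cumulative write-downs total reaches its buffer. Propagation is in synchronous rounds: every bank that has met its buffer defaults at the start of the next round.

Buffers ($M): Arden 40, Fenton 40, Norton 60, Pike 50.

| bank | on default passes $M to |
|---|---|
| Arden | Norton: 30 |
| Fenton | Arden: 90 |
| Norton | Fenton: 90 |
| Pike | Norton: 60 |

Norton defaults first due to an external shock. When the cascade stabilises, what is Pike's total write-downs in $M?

0

Round 1 — Norton defaults (initial).
  Fenton: +90 → 90 ≥ 40
Round 2 — Fenton defaults.
  Arden: +90 → 90 ≥ 40
Round 3 — Arden defaults.
No further defaults.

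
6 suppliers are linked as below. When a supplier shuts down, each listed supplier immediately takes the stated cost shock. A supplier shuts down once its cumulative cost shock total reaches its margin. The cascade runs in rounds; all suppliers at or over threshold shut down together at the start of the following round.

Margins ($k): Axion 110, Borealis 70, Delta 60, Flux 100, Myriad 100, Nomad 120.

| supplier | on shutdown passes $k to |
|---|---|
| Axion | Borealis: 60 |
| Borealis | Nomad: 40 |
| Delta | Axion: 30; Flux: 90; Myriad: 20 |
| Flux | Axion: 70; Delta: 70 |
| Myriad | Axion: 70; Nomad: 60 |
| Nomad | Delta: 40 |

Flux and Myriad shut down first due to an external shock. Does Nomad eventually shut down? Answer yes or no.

Round 1 — Flux, Myriad shut down (initial).
  Axion: +70+70 → 140 ≥ 110
  Delta: +70 → 70 ≥ 60
  Nomad: +60 → 60 < 120
Round 2 — Axion, Delta shut down.
  Borealis: +60 → 60 < 70
No further shutdowns.

no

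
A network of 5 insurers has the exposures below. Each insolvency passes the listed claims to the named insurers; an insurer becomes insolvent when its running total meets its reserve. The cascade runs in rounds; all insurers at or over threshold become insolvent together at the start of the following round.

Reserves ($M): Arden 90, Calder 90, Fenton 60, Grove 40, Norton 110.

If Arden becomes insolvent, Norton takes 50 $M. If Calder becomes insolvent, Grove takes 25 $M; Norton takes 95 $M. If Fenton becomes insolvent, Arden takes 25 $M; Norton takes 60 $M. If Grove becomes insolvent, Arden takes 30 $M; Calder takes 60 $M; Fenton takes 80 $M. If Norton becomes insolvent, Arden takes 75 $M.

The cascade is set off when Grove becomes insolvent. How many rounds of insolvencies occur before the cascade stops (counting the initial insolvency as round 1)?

2

Round 1 — Grove becomes insolvent (initial).
  Arden: +30 → 30 < 90
  Calder: +60 → 60 < 90
  Fenton: +80 → 80 ≥ 60
Round 2 — Fenton becomes insolvent.
  Arden: +25 → 55 < 90
  Norton: +60 → 60 < 110
No further insolvencies.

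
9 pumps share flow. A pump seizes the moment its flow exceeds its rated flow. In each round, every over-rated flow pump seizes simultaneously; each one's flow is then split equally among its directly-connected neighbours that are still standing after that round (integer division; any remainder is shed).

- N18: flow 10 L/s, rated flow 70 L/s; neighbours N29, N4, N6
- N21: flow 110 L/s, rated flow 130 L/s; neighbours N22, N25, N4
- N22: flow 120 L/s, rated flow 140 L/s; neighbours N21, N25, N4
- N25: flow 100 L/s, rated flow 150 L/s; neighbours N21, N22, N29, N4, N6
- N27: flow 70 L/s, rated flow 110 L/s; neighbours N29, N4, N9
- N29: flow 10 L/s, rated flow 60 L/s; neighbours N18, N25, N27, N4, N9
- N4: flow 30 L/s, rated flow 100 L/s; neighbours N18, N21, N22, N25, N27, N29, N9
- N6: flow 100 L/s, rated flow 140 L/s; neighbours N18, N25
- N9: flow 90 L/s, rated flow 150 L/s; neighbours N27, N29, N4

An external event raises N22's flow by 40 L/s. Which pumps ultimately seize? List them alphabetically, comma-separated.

Round 1 — N22 at 160 > 140. N22 seizes.
  N22 sheds 160 L/s to N21, N25, N4: 53 each (1 lost).
    N21: 110+53 = 163 > 130
    N25: 100+53 = 153 > 150
    N4: 30+53 = 83 ≤ 100
Round 2 — N21, N25 seize.
  N21 sheds 163 L/s to N4: 163 each.
    N4: 83+163 = 246 > 100
  N25 sheds 153 L/s to N29, N4, N6: 51 each.
    N29: 10+51 = 61 > 60
    N4: 246+51 = 297 > 100
    N6: 100+51 = 151 > 140
Round 3 — N29, N4, N6 seize.
  N29 sheds 61 L/s to N18, N27, N9: 20 each (1 lost).
    N18: 10+20 = 30 ≤ 70
    N27: 70+20 = 90 ≤ 110
    N9: 90+20 = 110 ≤ 150
  N4 sheds 297 L/s to N18, N27, N9: 99 each.
    N18: 30+99 = 129 > 70
    N27: 90+99 = 189 > 110
    N9: 110+99 = 209 > 150
  N6 sheds 151 L/s to N18: 151 each.
    N18: 129+151 = 280 > 70
Round 4 — N18, N27, N9 seize.
  N18 sheds 280 L/s: no online neighbours, lost.
  N27 sheds 189 L/s: no online neighbours, lost.
  N9 sheds 209 L/s: no online neighbours, lost.
No further seizures.

N18, N21, N22, N25, N27, N29, N4, N6, N9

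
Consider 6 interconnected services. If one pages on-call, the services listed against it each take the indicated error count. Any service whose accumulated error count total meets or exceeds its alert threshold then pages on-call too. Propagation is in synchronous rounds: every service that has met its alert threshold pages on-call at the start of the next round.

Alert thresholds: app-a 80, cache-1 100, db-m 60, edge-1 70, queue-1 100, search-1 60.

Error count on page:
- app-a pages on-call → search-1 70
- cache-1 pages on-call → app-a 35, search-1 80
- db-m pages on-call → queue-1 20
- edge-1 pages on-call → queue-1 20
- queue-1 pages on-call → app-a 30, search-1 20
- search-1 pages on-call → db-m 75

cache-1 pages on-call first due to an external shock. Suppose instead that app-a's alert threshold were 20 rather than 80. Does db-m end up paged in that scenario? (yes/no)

yes

With app-a's alert threshold at 20:
Round 1 — cache-1 pages on-call (initial).
  app-a: +35 → 35 ≥ 20
  search-1: +80 → 80 ≥ 60
Round 2 — app-a, search-1 page on-call.
  db-m: +75 → 75 ≥ 60
Round 3 — db-m pages on-call.
  queue-1: +20 → 20 < 100
No further pages.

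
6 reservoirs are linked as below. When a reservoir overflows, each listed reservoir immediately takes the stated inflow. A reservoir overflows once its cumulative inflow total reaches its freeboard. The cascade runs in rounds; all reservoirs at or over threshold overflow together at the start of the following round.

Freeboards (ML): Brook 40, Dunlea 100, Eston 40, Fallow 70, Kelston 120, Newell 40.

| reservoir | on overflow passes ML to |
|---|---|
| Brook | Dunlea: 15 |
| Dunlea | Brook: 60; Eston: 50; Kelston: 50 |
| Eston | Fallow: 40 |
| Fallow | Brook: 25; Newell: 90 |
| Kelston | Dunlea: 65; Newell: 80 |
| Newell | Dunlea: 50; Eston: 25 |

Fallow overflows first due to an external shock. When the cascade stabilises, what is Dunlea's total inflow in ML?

Round 1 — Fallow overflows (initial).
  Brook: +25 → 25 < 40
  Newell: +90 → 90 ≥ 40
Round 2 — Newell overflows.
  Dunlea: +50 → 50 < 100
  Eston: +25 → 25 < 40
No further overflows.

50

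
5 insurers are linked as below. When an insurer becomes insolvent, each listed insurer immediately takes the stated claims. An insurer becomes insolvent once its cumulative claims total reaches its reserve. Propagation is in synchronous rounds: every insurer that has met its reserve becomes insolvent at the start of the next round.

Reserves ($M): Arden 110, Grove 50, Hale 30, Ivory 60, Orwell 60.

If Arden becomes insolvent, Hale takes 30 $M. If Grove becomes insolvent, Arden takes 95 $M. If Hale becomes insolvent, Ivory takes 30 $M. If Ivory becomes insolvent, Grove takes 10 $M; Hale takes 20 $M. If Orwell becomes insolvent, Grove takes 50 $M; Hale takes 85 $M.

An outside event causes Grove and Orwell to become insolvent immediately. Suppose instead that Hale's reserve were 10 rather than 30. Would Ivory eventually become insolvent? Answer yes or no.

With Hale's reserve at 10:
Round 1 — Grove, Orwell become insolvent (initial).
  Arden: +95 → 95 < 110
  Hale: +85 → 85 ≥ 10
Round 2 — Hale becomes insolvent.
  Ivory: +30 → 30 < 60
No further insolvencies.

no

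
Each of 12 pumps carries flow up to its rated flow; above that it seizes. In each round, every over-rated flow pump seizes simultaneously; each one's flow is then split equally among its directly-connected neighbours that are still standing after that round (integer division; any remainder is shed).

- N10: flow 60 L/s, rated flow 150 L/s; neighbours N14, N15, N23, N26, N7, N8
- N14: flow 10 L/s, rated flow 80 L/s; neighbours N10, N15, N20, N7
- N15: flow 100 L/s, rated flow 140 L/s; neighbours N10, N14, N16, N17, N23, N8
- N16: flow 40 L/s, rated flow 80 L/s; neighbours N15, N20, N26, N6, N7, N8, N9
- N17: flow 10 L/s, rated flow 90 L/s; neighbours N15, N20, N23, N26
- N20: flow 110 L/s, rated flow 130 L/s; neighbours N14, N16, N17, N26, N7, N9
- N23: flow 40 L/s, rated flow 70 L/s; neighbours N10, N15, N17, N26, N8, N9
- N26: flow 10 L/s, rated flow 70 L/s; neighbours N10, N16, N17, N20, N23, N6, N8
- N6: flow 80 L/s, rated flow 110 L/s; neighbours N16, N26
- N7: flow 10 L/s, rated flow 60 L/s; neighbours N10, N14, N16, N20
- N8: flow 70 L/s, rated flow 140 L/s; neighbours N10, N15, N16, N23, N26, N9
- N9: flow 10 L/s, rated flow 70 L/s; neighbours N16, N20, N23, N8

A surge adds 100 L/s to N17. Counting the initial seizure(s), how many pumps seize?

Round 1 — N17 at 110 > 90. N17 seizes.
  N17 sheds 110 L/s to N15, N20, N23, N26: 27 each (2 lost).
    N15: 100+27 = 127 ≤ 140
    N20: 110+27 = 137 > 130
    N23: 40+27 = 67 ≤ 70
    N26: 10+27 = 37 ≤ 70
Round 2 — N20 seizes.
  N20 sheds 137 L/s to N14, N16, N26, N7, N9: 27 each (2 lost).
    N14: 10+27 = 37 ≤ 80
    N16: 40+27 = 67 ≤ 80
    N26: 37+27 = 64 ≤ 70
    N7: 10+27 = 37 ≤ 60
    N9: 10+27 = 37 ≤ 70
No further seizures.

2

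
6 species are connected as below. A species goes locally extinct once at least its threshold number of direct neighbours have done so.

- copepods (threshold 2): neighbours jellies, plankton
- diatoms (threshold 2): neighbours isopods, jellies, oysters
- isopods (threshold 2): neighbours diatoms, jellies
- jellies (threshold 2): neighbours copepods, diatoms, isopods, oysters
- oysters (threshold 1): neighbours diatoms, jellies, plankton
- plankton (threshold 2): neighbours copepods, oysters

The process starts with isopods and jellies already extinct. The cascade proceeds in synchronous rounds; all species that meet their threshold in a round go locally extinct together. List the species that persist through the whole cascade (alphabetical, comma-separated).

copepods, plankton

Round 1 — isopods, jellies go locally extinct (initial).
Round 2 — checking thresholds:
  copepods: 1 of 2 neighbours < 2, below threshold.
  diatoms: 2 of 3 neighbours ≥ 2, goes locally extinct.
  oysters: 1 of 3 neighbours ≥ 1, goes locally extinct.
Round 3 — no new extinctions; cascade stops.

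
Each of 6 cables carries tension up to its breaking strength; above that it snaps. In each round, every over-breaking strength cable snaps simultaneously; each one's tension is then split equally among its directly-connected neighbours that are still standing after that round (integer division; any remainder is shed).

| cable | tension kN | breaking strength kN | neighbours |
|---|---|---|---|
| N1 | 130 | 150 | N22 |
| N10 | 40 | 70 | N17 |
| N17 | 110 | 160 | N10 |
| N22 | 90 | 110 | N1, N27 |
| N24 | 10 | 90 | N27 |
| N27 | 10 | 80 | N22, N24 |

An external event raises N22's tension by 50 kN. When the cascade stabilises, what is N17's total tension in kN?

110

Round 1 — N22 at 140 > 110. N22 snaps.
  N22 sheds 140 kN to N1, N27: 70 each.
    N1: 130+70 = 200 > 150
    N27: 10+70 = 80 ≤ 80
Round 2 — N1 snaps.
  N1 sheds 200 kN: no online neighbours, lost.
No further breaks.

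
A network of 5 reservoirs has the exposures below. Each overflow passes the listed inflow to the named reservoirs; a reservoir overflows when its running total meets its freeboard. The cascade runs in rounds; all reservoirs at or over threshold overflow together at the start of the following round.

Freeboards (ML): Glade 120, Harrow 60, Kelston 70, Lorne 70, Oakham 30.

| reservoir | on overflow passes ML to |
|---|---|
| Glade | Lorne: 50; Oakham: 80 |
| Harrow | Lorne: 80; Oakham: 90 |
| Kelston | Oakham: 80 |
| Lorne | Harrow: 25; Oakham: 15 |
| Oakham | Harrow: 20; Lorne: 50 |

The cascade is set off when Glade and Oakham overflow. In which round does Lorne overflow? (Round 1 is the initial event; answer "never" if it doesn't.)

2

Round 1 — Glade, Oakham overflow (initial).
  Harrow: +20 → 20 < 60
  Lorne: +50+50 → 100 ≥ 70
Round 2 — Lorne overflows.
  Harrow: +25 → 45 < 60
No further overflows.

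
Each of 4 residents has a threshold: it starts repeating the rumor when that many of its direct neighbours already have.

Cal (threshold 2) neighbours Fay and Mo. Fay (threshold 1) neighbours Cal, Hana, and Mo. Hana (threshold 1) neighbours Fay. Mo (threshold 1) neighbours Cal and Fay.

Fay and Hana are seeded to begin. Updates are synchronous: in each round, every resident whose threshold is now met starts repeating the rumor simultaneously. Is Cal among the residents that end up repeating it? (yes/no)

Round 1 — Fay, Hana start repeating the rumor (initial).
Round 2 — checking thresholds:
  Cal: 1 of 2 neighbours < 2, not yet.
  Mo: 1 of 2 neighbours ≥ 1, starts repeating the rumor.
Round 3 — checking thresholds:
  Cal: 2 of 2 neighbours ≥ 2, starts repeating the rumor.
Round 4 — no new spreads; cascade stops.

yes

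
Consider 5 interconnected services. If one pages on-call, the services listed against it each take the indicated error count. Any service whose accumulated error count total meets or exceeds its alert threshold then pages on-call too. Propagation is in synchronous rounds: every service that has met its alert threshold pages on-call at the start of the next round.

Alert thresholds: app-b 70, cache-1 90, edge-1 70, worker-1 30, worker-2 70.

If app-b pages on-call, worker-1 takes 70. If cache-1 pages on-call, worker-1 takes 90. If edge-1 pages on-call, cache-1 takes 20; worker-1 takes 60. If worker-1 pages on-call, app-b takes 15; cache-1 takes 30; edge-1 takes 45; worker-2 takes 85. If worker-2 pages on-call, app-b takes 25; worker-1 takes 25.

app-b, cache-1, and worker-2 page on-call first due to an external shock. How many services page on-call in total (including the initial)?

Round 1 — app-b, cache-1, worker-2 page on-call (initial).
  worker-1: +70+90+25 → 185 ≥ 30
Round 2 — worker-1 pages on-call.
  edge-1: +45 → 45 < 70
No further pages.

4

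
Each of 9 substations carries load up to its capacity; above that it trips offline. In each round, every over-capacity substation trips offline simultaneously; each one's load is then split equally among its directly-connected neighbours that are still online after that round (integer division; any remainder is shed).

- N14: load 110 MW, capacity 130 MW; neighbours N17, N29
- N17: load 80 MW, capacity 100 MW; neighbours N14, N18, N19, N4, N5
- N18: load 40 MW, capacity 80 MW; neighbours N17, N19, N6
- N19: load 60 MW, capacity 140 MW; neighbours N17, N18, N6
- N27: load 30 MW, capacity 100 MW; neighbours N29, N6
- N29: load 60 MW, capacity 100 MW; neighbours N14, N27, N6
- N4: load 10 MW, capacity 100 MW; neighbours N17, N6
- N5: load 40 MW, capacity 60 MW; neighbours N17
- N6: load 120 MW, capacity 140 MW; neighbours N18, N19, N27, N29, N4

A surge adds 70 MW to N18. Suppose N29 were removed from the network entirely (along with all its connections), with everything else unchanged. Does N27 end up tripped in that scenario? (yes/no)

With N29 removed:
Round 1 — N18 at 110 > 80. N18 trips offline.
  N18 sheds 110 MW to N17, N19, N6: 36 each (2 lost).
    N17: 80+36 = 116 > 100
    N19: 60+36 = 96 ≤ 140
    N6: 120+36 = 156 > 140
Round 2 — N17, N6 trip offline.
  N17 sheds 116 MW to N14, N19, N4, N5: 29 each.
    N14: 110+29 = 139 > 130
    N19: 96+29 = 125 ≤ 140
    N4: 10+29 = 39 ≤ 100
    N5: 40+29 = 69 > 60
  N6 sheds 156 MW to N19, N27, N4: 52 each.
    N19: 125+52 = 177 > 140
    N27: 30+52 = 82 ≤ 100
    N4: 39+52 = 91 ≤ 100
Round 3 — N14, N19, N5 trip offline.
  N14 sheds 139 MW: no online neighbours, lost.
  N19 sheds 177 MW: no online neighbours, lost.
  N5 sheds 69 MW: no online neighbours, lost.
No further trips.

no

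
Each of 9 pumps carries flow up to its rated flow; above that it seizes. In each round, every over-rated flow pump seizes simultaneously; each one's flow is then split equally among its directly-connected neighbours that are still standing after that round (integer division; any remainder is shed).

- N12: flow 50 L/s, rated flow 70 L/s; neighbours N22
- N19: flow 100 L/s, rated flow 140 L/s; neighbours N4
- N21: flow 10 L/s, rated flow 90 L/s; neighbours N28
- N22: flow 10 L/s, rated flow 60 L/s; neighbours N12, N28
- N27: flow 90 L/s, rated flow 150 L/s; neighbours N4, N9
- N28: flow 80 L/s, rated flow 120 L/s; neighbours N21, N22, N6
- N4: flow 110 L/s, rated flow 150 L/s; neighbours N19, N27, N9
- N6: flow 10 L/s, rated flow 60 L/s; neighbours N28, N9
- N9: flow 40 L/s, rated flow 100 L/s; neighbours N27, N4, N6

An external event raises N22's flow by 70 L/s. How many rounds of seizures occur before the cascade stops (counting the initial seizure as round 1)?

2

Round 1 — N22 at 80 > 60. N22 seizes.
  N22 sheds 80 L/s to N12, N28: 40 each.
    N12: 50+40 = 90 > 70
    N28: 80+40 = 120 ≤ 120
Round 2 — N12 seizes.
  N12 sheds 90 L/s: no online neighbours, lost.
No further seizures.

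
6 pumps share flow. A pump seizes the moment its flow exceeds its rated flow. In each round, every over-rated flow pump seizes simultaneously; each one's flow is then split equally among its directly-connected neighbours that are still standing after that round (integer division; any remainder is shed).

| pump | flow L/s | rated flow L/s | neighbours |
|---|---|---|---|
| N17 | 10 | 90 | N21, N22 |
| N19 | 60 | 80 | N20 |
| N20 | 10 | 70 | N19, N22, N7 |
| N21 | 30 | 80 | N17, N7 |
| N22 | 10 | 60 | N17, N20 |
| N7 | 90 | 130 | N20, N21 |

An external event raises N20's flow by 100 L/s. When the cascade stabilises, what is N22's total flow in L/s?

Round 1 — N20 at 110 > 70. N20 seizes.
  N20 sheds 110 L/s to N19, N22, N7: 36 each (2 lost).
    N19: 60+36 = 96 > 80
    N22: 10+36 = 46 ≤ 60
    N7: 90+36 = 126 ≤ 130
Round 2 — N19 seizes.
  N19 sheds 96 L/s: no online neighbours, lost.
No further seizures.

46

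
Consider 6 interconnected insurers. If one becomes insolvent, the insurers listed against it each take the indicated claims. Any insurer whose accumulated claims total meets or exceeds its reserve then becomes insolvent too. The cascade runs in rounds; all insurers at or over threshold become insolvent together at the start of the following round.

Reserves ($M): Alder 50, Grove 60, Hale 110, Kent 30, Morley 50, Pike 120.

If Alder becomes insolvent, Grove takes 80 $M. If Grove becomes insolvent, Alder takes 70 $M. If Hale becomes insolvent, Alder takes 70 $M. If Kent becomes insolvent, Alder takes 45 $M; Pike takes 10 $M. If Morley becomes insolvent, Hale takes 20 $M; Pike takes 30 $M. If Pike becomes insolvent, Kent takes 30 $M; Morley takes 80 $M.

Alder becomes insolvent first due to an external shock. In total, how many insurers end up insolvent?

Round 1 — Alder becomes insolvent (initial).
  Grove: +80 → 80 ≥ 60
Round 2 — Grove becomes insolvent.
No further insolvencies.

2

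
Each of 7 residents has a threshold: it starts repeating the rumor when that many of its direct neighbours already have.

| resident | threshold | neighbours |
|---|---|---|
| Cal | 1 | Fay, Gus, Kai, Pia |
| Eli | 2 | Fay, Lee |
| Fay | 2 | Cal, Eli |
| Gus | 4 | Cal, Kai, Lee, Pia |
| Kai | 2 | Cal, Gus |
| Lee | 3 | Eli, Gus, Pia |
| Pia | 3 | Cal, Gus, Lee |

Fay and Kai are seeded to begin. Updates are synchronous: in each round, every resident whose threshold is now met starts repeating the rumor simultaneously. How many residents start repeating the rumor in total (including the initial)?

3

Round 1 — Fay, Kai start repeating the rumor (initial).
Round 2 — checking thresholds:
  Cal: 2 of 4 neighbours ≥ 1, starts repeating the rumor.
  Eli: 1 of 2 neighbours < 2, below threshold.
  Gus: 1 of 4 neighbours < 4, below threshold.
Round 3 — no new spreads; cascade stops.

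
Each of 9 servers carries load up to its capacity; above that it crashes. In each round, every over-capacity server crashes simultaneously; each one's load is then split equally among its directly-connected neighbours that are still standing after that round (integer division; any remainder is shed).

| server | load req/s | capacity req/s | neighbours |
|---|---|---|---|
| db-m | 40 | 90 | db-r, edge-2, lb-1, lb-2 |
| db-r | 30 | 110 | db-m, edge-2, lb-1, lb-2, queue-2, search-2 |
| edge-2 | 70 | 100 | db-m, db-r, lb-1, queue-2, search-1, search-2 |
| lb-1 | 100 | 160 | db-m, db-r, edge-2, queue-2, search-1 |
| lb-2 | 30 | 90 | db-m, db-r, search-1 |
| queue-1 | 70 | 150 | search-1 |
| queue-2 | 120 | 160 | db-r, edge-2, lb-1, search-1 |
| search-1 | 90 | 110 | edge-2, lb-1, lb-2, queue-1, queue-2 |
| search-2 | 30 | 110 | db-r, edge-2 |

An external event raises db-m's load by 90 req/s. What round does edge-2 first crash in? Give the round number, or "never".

Round 1 — db-m at 130 > 90. db-m crashes.
  db-m sheds 130 req/s to db-r, edge-2, lb-1, lb-2: 32 each (2 lost).
    db-r: 30+32 = 62 ≤ 110
    edge-2: 70+32 = 102 > 100
    lb-1: 100+32 = 132 ≤ 160
    lb-2: 30+32 = 62 ≤ 90
Round 2 — edge-2 crashes.
  edge-2 sheds 102 req/s to db-r, lb-1, queue-2, search-1, search-2: 20 each (2 lost).
    db-r: 62+20 = 82 ≤ 110
    lb-1: 132+20 = 152 ≤ 160
    queue-2: 120+20 = 140 ≤ 160
    search-1: 90+20 = 110 ≤ 110
    search-2: 30+20 = 50 ≤ 110
No further crashes.

2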